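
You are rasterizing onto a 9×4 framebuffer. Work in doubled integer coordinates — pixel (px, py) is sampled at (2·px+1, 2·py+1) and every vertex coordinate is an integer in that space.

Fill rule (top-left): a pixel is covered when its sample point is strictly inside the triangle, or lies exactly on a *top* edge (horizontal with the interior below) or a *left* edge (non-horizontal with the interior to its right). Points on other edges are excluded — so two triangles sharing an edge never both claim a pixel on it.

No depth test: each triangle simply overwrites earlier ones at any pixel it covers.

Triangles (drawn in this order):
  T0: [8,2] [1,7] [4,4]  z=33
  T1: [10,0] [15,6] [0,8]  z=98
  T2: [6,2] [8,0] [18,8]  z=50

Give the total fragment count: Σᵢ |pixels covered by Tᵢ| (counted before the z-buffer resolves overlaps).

T0:
  2·area = 6
  edge (8, 2)→(1, 7): d=(-7,5) right/bottom  bias=-1
  edge (1, 7)→(4, 4): d=(3,-3) top-left  bias=+0
  edge (4, 4)→(8, 2): d=(4,-2) top-left  bias=+0
    (3,0)@(7, 1): e=[12,0,-6] → ·  [on edge]
    (2,1)@(5, 3): e=[8,0,-2] → ·  [on edge]
    (1,2)@(3, 5): e=[4,0,2] → █  [on edge]
    (2,2)@(5, 5): e=[-6,6,6] → ·
    (0,3)@(1, 7): e=[0,0,6] → ·  [on edge]
    (1,3)@(3, 7): e=[-10,6,10] → ·
  covered (1 px):
    · · · · · · · · ·
    · · · · · · · · ·
    · █ · · · · · · ·
    · · · · · · · · ·
T1:
  2·area = 100
  edge (10, 0)→(15, 6): d=(5,6) right/bottom  bias=-1
  edge (15, 6)→(0, 8): d=(-15,2) right/bottom  bias=-1
  edge (0, 8)→(10, 0): d=(10,-8) top-left  bias=+0
    (4,0)@(9, 1): e=[11,87,2] → █
    (5,0)@(11, 1): e=[-1,83,18] → ·
    (3,1)@(7, 3): e=[33,61,6] → █
    (5,1)@(11, 3): e=[9,53,38] → █
    (6,1)@(13, 3): e=[-3,49,54] → ·
    (2,2)@(5, 5): e=[55,35,10] → █
    (6,2)@(13, 5): e=[7,19,74] → █
    (7,2)@(15, 5): e=[-5,15,90] → ·
    (1,3)@(3, 7): e=[77,9,14] → █
    (4,3)@(9, 7): e=[41,-3,62] → ·
    (5,3)@(11, 7): e=[29,-7,78] → ·
    (6,3)@(13, 7): e=[17,-11,94] → ·
  covered (12 px):
    · · · · █ · · · ·
    · · · █ █ █ · · ·
    · · █ █ █ █ █ · ·
    · █ █ █ · · · · ·
T2:
  2·area = 36
  edge (6, 2)→(8, 0): d=(2,-2) top-left  bias=+0
  edge (8, 0)→(18, 8): d=(10,8) right/bottom  bias=-1
  edge (18, 8)→(6, 2): d=(-12,-6) top-left  bias=+0
    (3,0)@(7, 1): e=[0,18,18] → █  [on edge]
    (4,0)@(9, 1): e=[4,2,30] → █
    (5,0)@(11, 1): e=[8,-14,42] → ·
    (2,1)@(5, 3): e=[0,54,-18] → ·  [on edge]
    (3,1)@(7, 3): e=[4,38,-6] → ·
    (4,1)@(9, 3): e=[8,22,6] → █
    (5,1)@(11, 3): e=[12,6,18] → █
    (6,1)@(13, 3): e=[16,-10,30] → ·
    (1,2)@(3, 5): e=[0,90,-54] → ·  [on edge]
    (4,2)@(9, 5): e=[12,42,-18] → ·
    (5,2)@(11, 5): e=[16,26,-6] → ·
    (6,2)@(13, 5): e=[20,10,6] → █
    (0,3)@(1, 7): e=[0,126,-90] → ·  [on edge]
  covered (5 px):
    · · · █ █ · · · ·
    · · · · █ █ · · ·
    · · · · · · █ · ·
    · · · · · · · · ·

Result: 18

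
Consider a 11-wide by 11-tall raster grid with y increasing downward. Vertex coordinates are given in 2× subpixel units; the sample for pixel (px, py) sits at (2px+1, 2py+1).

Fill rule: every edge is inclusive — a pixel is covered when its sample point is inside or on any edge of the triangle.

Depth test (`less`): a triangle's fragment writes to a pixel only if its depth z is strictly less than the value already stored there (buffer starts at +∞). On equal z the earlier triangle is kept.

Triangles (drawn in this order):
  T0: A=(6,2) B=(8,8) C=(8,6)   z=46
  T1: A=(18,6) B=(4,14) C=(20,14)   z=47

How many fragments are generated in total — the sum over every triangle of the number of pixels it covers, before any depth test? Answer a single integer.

T0:
  2·area = 4  (B↔C swapped to make it positive)
  edge (6, 2)→(8, 6): d=(2,4) inclusive
  edge (8, 6)→(8, 8): d=(0,2) inclusive
  edge (8, 8)→(6, 2): d=(-2,-6) inclusive
    (3,2)@(7, 5): e=[2,2,0] → #  [on edge]
    (4,2)@(9, 5): e=[-6,-2,12] → ·
    (3,3)@(7, 7): e=[6,2,-4] → ·
    (4,5)@(9, 11): e=[6,-2,0] → ·  [on edge]
    (5,8)@(11, 17): e=[10,-6,0] → ·  [on edge]
  covered (1 px):
    · · · · · · · · · · ·
    · · · · · · · · · · ·
    · · · # · · · · · · ·
    · · · · · · · · · · ·
    · · · · · · · · · · ·
    · · · · · · · · · · ·
    · · · · · · · · · · ·
    · · · · · · · · · · ·
    · · · · · · · · · · ·
    · · · · · · · · · · ·
    · · · · · · · · · · ·
T1:
  2·area = 128  (B↔C swapped to make it positive)
  edge (18, 6)→(20, 14): d=(2,8) inclusive
  edge (20, 14)→(4, 14): d=(-16,0) inclusive
  edge (4, 14)→(18, 6): d=(14,-8) inclusive
    (8,3)@(17, 7): e=[10,112,6] → #
    (9,3)@(19, 7): e=[-6,112,22] → ·
    (6,4)@(13, 9): e=[46,80,2] → #
    (7,4)@(15, 9): e=[30,80,18] → #
    (9,4)@(19, 9): e=[-2,80,50] → ·
    (5,5)@(11, 11): e=[66,48,14] → #
    (9,5)@(19, 11): e=[2,48,78] → #
    (10,5)@(21, 11): e=[-14,48,94] → ·
    (3,6)@(7, 13): e=[102,16,10] → #
    (4,6)@(9, 13): e=[86,16,26] → #
    (10,6)@(21, 13): e=[-10,16,122] → ·
    (3,7)@(7, 15): e=[106,-16,38] → ·
  covered (16 px):
    · · · · · · · · · · ·
    · · · · · · · · · · ·
    · · · · · · · · · · ·
    · · · · · · · · # · ·
    · · · · · · # # # · ·
    · · · · · # # # # # ·
    · · · # # # # # # # ·
    · · · · · · · · · · ·
    · · · · · · · · · · ·
    · · · · · · · · · · ·
    · · · · · · · · · · ·

Final: 17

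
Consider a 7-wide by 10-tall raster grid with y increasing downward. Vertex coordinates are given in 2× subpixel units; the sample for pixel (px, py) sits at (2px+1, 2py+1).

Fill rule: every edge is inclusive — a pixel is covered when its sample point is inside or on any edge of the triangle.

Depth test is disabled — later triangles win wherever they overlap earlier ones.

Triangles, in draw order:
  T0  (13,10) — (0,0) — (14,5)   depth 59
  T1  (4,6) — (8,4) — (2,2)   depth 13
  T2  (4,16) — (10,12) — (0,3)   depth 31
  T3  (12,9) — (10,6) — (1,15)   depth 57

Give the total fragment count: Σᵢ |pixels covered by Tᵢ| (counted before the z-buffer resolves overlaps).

T0:
  2·area = 75
  edge (13, 10)→(0, 0): d=(-13,-10) inclusive
  edge (0, 0)→(14, 5): d=(14,5) inclusive
  edge (14, 5)→(13, 10): d=(-1,5) inclusive
    (2,1)@(5, 3): e=[11,17,47] → X
    (3,1)@(7, 3): e=[31,7,37] → X
    (4,1)@(9, 3): e=[51,-3,27] → .
    (2,2)@(5, 5): e=[-15,45,45] → .
    (3,2)@(7, 5): e=[5,35,35] → X
    (4,2)@(9, 5): e=[25,25,25] → X
    (5,2)@(11, 5): e=[45,15,15] → X
    (6,2)@(13, 5): e=[65,5,5] → X
    (3,3)@(7, 7): e=[-21,63,33] → .
    (4,3)@(9, 7): e=[-1,53,23] → .
    (5,3)@(11, 7): e=[19,43,13] → X
    (5,4)@(11, 9): e=[-7,71,11] → .
  covered (9 px):
    . . . . . . .
    . . X X . . .
    . . . X X X X
    . . . . . X X
    . . . . . . X
    . . . . . . .
    . . . . . . .
    . . . . . . .
    . . . . . . .
    . . . . . . .
T1:
  2·area = 20  (B↔C swapped to make it positive)
  edge (4, 6)→(2, 2): d=(-2,-4) inclusive
  edge (2, 2)→(8, 4): d=(6,2) inclusive
  edge (8, 4)→(4, 6): d=(-4,2) inclusive
    (1,1)@(3, 3): e=[2,4,14] → X
    (2,1)@(5, 3): e=[10,0,10] → X  [on edge]
    (3,1)@(7, 3): e=[18,-4,6] → .
    (1,2)@(3, 5): e=[-2,16,6] → .
    (2,2)@(5, 5): e=[6,12,2] → X
    (3,2)@(7, 5): e=[14,8,-2] → .
    (5,2)@(11, 5): e=[30,0,-10] → .  [on edge]
    (2,3)@(5, 7): e=[2,24,-6] → .
  covered (3 px):
    . . . . . . .
    . X X . . . .
    . . X . . . .
    . . . . . . .
    . . . . . . .
    . . . . . . .
    . . . . . . .
    . . . . . . .
    . . . . . . .
    . . . . . . .
T2:
  2·area = 94  (B↔C swapped to make it positive)
  edge (4, 16)→(0, 3): d=(-4,-13) inclusive
  edge (0, 3)→(10, 12): d=(10,9) inclusive
  edge (10, 12)→(4, 16): d=(-6,4) inclusive
    (0,2)@(1, 5): e=[5,11,78] → X
    (1,2)@(3, 5): e=[31,-7,70] → .
    (0,3)@(1, 7): e=[-3,31,66] → .
    (1,3)@(3, 7): e=[23,13,58] → X
    (2,3)@(5, 7): e=[49,-5,50] → .
    (1,4)@(3, 9): e=[15,33,46] → X
    (2,4)@(5, 9): e=[41,15,38] → X
    (3,4)@(7, 9): e=[67,-3,30] → .
    (1,5)@(3, 11): e=[7,53,34] → X
    (3,5)@(7, 11): e=[59,17,18] → X
    (4,5)@(9, 11): e=[85,-1,10] → .
    (1,6)@(3, 13): e=[-1,73,22] → .
  covered (10 px):
    . . . . . . .
    . . . . . . .
    X . . . . . .
    . X . . . . .
    . X X . . . .
    . X X X . . .
    . . X X . . .
    . . X . . . .
    . . . . . . .
    . . . . . . .
T3:
  2·area = 45  (B↔C swapped to make it positive)
  edge (12, 9)→(1, 15): d=(-11,6) inclusive
  edge (1, 15)→(10, 6): d=(9,-9) inclusive
  edge (10, 6)→(12, 9): d=(2,3) inclusive
    (6,1)@(13, 3): e=[60,0,-15] → .  [on edge]
    (5,2)@(11, 5): e=[50,0,-5] → .  [on edge]
    (4,3)@(9, 7): e=[40,0,5] → X  [on edge]
    (5,3)@(11, 7): e=[28,18,-1] → .
    (3,4)@(7, 9): e=[30,0,15] → X  [on edge]
    (5,4)@(11, 9): e=[6,36,3] → X
    (6,4)@(13, 9): e=[-6,54,-3] → .
    (2,5)@(5, 11): e=[20,0,25] → X  [on edge]
    (4,5)@(9, 11): e=[-4,36,13] → .
    (5,5)@(11, 11): e=[-16,54,7] → .
    (1,6)@(3, 13): e=[10,0,35] → X  [on edge]
    (2,6)@(5, 13): e=[-2,18,29] → .
    (0,7)@(1, 15): e=[0,0,45] → X  [on edge]
  covered (8 px):
    . . . . . . .
    . . . . . . .
    . . . . . . .
    . . . . X . .
    . . . X X X .
    . . X X . . .
    . X . . . . .
    X . . . . . .
    . . . . . . .
    . . . . . . .

Final: 30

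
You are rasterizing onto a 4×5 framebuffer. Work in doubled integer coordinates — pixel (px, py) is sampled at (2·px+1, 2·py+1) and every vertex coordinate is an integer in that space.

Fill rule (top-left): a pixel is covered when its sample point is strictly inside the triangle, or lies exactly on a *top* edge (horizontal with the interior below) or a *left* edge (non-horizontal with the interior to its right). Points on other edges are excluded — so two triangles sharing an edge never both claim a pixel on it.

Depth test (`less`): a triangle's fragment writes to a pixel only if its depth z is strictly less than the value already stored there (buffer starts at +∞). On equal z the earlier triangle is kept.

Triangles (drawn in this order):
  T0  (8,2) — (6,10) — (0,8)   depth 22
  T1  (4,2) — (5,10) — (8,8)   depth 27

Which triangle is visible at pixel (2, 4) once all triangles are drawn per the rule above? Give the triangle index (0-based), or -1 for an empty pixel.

T0:
  2·area = 52
  edge (8, 2)→(6, 10): d=(-2,8) right/bottom  bias=-1
  edge (6, 10)→(0, 8): d=(-6,-2) top-left  bias=+0
  edge (0, 8)→(8, 2): d=(8,-6) top-left  bias=+0
    (3,1)@(7, 3): e=[6,44,2] → #
    (2,2)@(5, 5): e=[18,28,6] → #
    (1,3)@(3, 7): e=[30,12,10] → #
    (3,3)@(7, 7): e=[-2,20,34] → ·
    (1,4)@(3, 9): e=[26,0,26] → #  [on edge]
    (3,4)@(7, 9): e=[-6,8,50] → ·
  covered (7 px):
    · · · ·
    · · · #
    · · # #
    · # # ·
    · # # ·
T1:
  2·area = 26  (B↔C swapped to make it positive)
  edge (4, 2)→(8, 8): d=(4,6) right/bottom  bias=-1
  edge (8, 8)→(5, 10): d=(-3,2) right/bottom  bias=-1
  edge (5, 10)→(4, 2): d=(-1,-8) top-left  bias=+0
    (2,2)@(5, 5): e=[6,15,5] → #
    (3,2)@(7, 5): e=[-6,11,21] → ·
    (2,3)@(5, 7): e=[14,9,3] → #
    (3,3)@(7, 7): e=[2,5,19] → #
    (2,4)@(5, 9): e=[22,3,1] → #
    (3,4)@(7, 9): e=[10,-1,17] → ·
  covered (4 px):
    · · · ·
    · · · ·
    · · # ·
    · · # #
    · · # ·

Z-buffer (winner per pixel, '.' = empty):
  . . . .
  . . . 0
  . . 0 0
  . 0 0 1
  . 0 0 .

Result: 0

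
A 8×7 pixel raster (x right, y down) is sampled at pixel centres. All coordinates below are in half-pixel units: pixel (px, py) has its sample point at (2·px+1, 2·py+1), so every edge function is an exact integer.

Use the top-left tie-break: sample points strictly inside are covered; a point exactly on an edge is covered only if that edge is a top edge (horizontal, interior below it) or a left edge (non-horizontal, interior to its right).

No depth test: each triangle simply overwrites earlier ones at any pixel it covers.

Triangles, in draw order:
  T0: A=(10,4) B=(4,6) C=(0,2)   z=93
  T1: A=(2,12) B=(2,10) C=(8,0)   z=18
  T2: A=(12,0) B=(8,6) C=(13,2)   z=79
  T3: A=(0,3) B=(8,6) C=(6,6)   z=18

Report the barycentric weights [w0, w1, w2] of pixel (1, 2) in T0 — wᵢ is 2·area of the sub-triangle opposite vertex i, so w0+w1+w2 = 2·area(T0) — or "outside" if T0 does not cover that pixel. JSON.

T0:
  2·area = 32
  edge (10, 4)→(4, 6): d=(-6,2) right/bottom  bias=-1
  edge (4, 6)→(0, 2): d=(-4,-4) top-left  bias=+0
  edge (0, 2)→(10, 4): d=(10,2) right/bottom  bias=-1
    (0,1)@(1, 3): e=[24,0,8] → X  [on edge]
    (1,1)@(3, 3): e=[20,8,4] → X
    (2,1)@(5, 3): e=[16,16,0] → .  [on edge]
    (6,1)@(13, 3): e=[0,48,-16] → .  [on edge]
    (0,2)@(1, 5): e=[12,-8,28] → .
    (1,2)@(3, 5): e=[8,0,24] → X  [on edge]
    (2,2)@(5, 5): e=[4,8,20] → X
    (3,2)@(7, 5): e=[0,16,16] → .  [on edge]
    (7,2)@(15, 5): e=[-16,48,0] → .  [on edge]
    (0,3)@(1, 7): e=[0,-16,48] → .  [on edge]
    (1,3)@(3, 7): e=[-4,-8,44] → .
    (2,3)@(5, 7): e=[-8,0,40] → .  [on edge]
    (3,4)@(7, 9): e=[-24,0,56] → .  [on edge]
    (4,5)@(9, 11): e=[-40,0,72] → .  [on edge]
    (5,6)@(11, 13): e=[-56,0,88] → .  [on edge]
  covered (4 px):
    . . . . . . . .
    X X . . . . . .
    . X X . . . . .
    . . . . . . . .
    . . . . . . . .
    . . . . . . . .
    . . . . . . . .
T1:
  2·area = 12
  edge (2, 12)→(2, 10): d=(0,-2) top-left  bias=+0
  edge (2, 10)→(8, 0): d=(6,-10) top-left  bias=+0
  edge (8, 0)→(2, 12): d=(-6,12) right/bottom  bias=-1
    (2,2)@(5, 5): e=[6,0,6] → X  [on edge]
    (3,2)@(7, 5): e=[10,20,-18] → .
    (2,3)@(5, 7): e=[6,12,-6] → .
    (1,4)@(3, 9): e=[2,4,6] → X
    (2,4)@(5, 9): e=[6,24,-18] → .
    (1,5)@(3, 11): e=[2,16,-6] → .
  covered (2 px):
    . . . . . . . .
    . . . . . . . .
    . . X . . . . .
    . . . . . . . .
    . X . . . . . .
    . . . . . . . .
    . . . . . . . .
T2:
  2·area = 14  (B↔C swapped to make it positive)
  edge (12, 0)→(13, 2): d=(1,2) right/bottom  bias=-1
  edge (13, 2)→(8, 6): d=(-5,4) right/bottom  bias=-1
  edge (8, 6)→(12, 0): d=(4,-6) top-left  bias=+0
    (5,1)@(11, 3): e=[5,3,6] → X
    (6,1)@(13, 3): e=[1,-5,18] → .
    (4,2)@(9, 5): e=[11,1,2] → X
    (5,2)@(11, 5): e=[7,-7,14] → .
    (4,3)@(9, 7): e=[13,-9,10] → .
  covered (2 px):
    . . . . . . . .
    . . . . . X . .
    . . . . X . . .
    . . . . . . . .
    . . . . . . . .
    . . . . . . . .
    . . . . . . . .
T3:
  2·area = 6
  edge (0, 3)→(8, 6): d=(8,3) right/bottom  bias=-1
  edge (8, 6)→(6, 6): d=(-2,0) right/bottom  bias=-1
  edge (6, 6)→(0, 3): d=(-6,-3) top-left  bias=+0
    (2,2)@(5, 5): e=[1,2,3] → X
    (3,2)@(7, 5): e=[-5,2,9] → .
    (2,3)@(5, 7): e=[17,-2,-9] → .
  covered (1 px):
    . . . . . . . .
    . . . . . . . .
    . . X . . . . .
    . . . . . . . .
    . . . . . . . .
    . . . . . . . .
    . . . . . . . .

Result: [0,24,8]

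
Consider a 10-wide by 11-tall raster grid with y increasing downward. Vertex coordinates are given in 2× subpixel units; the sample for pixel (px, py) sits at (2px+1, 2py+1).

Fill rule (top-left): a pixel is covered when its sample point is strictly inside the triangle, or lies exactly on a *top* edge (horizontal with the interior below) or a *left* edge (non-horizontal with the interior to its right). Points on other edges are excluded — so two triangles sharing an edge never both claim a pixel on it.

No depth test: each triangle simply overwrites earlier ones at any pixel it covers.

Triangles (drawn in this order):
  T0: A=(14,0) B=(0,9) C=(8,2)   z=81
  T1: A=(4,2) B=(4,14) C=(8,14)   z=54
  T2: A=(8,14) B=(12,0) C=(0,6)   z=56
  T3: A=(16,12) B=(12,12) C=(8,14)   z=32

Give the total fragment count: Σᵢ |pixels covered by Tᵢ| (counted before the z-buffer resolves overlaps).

T0:
  2·area = 26
  edge (14, 0)→(0, 9): d=(-14,9) right/bottom  bias=-1
  edge (0, 9)→(8, 2): d=(8,-7) top-left  bias=+0
  edge (8, 2)→(14, 0): d=(6,-2) top-left  bias=+0
    (5,0)@(11, 1): e=[13,13,0] → X  [on edge]
    (6,0)@(13, 1): e=[-5,27,4] → .
    (2,1)@(5, 3): e=[39,-13,0] → .  [on edge]
    (3,1)@(7, 3): e=[21,1,4] → X
    (4,1)@(9, 3): e=[3,15,8] → X
    (5,1)@(11, 3): e=[-15,29,12] → .
    (2,2)@(5, 5): e=[11,3,12] → X
    (3,2)@(7, 5): e=[-7,17,16] → .
    (4,2)@(9, 5): e=[-25,31,20] → .
    (1,3)@(3, 7): e=[1,5,20] → X
    (2,3)@(5, 7): e=[-17,19,24] → .
    (1,4)@(3, 9): e=[-27,21,32] → .
  covered (5 px):
    . . . . . X . . . .
    . . . X X . . . . .
    . . X . . . . . . .
    . X . . . . . . . .
    . . . . . . . . . .
    . . . . . . . . . .
    . . . . . . . . . .
    . . . . . . . . . .
    . . . . . . . . . .
    . . . . . . . . . .
    . . . . . . . . . .
T1:
  2·area = 48  (B↔C swapped to make it positive)
  edge (4, 2)→(8, 14): d=(4,12) right/bottom  bias=-1
  edge (8, 14)→(4, 14): d=(-4,0) right/bottom  bias=-1
  edge (4, 14)→(4, 2): d=(0,-12) top-left  bias=+0
    (2,2)@(5, 5): e=[0,36,12] → .  [on edge]
    (2,3)@(5, 7): e=[8,28,12] → X
    (3,3)@(7, 7): e=[-16,28,36] → .
    (2,4)@(5, 9): e=[16,20,12] → X
    (3,4)@(7, 9): e=[-8,20,36] → .
    (2,5)@(5, 11): e=[24,12,12] → X
    (3,5)@(7, 11): e=[0,12,36] → .  [on edge]
    (2,6)@(5, 13): e=[32,4,12] → X
    (3,6)@(7, 13): e=[8,4,36] → X
    (4,6)@(9, 13): e=[-16,4,60] → .
    (2,7)@(5, 15): e=[40,-4,12] → .
    (3,7)@(7, 15): e=[16,-4,36] → .
    (4,8)@(9, 17): e=[0,-12,60] → .  [on edge]
  covered (5 px):
    . . . . . . . . . .
    . . . . . . . . . .
    . . . . . . . . . .
    . . X . . . . . . .
    . . X . . . . . . .
    . . X . . . . . . .
    . . X X . . . . . .
    . . . . . . . . . .
    . . . . . . . . . .
    . . . . . . . . . .
    . . . . . . . . . .
T2:
  2·area = 144  (B↔C swapped to make it positive)
  edge (8, 14)→(0, 6): d=(-8,-8) top-left  bias=+0
  edge (0, 6)→(12, 0): d=(12,-6) top-left  bias=+0
  edge (12, 0)→(8, 14): d=(-4,14) right/bottom  bias=-1
    (5,0)@(11, 1): e=[128,6,10] → X
    (6,0)@(13, 1): e=[144,18,-18] → .
    (3,1)@(7, 3): e=[80,6,58] → X
    (4,1)@(9, 3): e=[96,18,30] → X
    (6,1)@(13, 3): e=[128,42,-26] → .
    (1,2)@(3, 5): e=[32,6,106] → X
    (2,2)@(5, 5): e=[48,18,78] → X
    (5,2)@(11, 5): e=[96,54,-6] → .
    (0,3)@(1, 7): e=[0,18,126] → X  [on edge]
    (5,3)@(11, 7): e=[80,78,-14] → .
    (0,4)@(1, 9): e=[-16,42,118] → .
    (1,4)@(3, 9): e=[0,54,90] → X  [on edge]
    (2,5)@(5, 11): e=[0,90,54] → X  [on edge]
    (3,6)@(7, 13): e=[0,126,18] → X  [on edge]
    (4,7)@(9, 15): e=[0,162,-18] → .  [on edge]
    (5,8)@(11, 17): e=[0,198,-54] → .  [on edge]
    (6,9)@(13, 19): e=[0,234,-90] → .  [on edge]
    (7,10)@(15, 21): e=[0,270,-126] → .  [on edge]
  covered (20 px):
    . . . . . X . . . .
    . . . X X X . . . .
    . X X X X . . . . .
    X X X X X . . . . .
    . X X X X . . . . .
    . . X X . . . . . .
    . . . X . . . . . .
    . . . . . . . . . .
    . . . . . . . . . .
    . . . . . . . . . .
    . . . . . . . . . .
T3:
  2·area = 8  (B↔C swapped to make it positive)
  edge (16, 12)→(8, 14): d=(-8,2) right/bottom  bias=-1
  edge (8, 14)→(12, 12): d=(4,-2) top-left  bias=+0
  edge (12, 12)→(16, 12): d=(4,0) top-left  bias=+0
    (5,6)@(11, 13): e=[2,2,4] → X
    (6,6)@(13, 13): e=[-2,6,4] → .
    (5,7)@(11, 15): e=[-14,10,12] → .
  covered (1 px):
    . . . . . . . . . .
    . . . . . . . . . .
    . . . . . . . . . .
    . . . . . . . . . .
    . . . . . . . . . .
    . . . . . . . . . .
    . . . . . X . . . .
    . . . . . . . . . .
    . . . . . . . . . .
    . . . . . . . . . .
    . . . . . . . . . .

Answer: 31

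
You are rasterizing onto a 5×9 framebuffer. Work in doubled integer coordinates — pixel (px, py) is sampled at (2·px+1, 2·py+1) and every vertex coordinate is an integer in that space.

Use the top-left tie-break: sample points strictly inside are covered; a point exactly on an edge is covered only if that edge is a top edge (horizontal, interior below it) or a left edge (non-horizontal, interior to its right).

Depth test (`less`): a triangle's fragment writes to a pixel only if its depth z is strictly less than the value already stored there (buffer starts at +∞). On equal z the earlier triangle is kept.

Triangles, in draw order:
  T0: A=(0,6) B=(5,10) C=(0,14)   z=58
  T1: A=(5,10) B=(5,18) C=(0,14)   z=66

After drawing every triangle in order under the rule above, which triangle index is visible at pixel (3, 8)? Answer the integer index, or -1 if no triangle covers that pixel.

T0:
  2·area = 40
  edge (0, 6)→(5, 10): d=(5,4) right/bottom  bias=-1
  edge (5, 10)→(0, 14): d=(-5,4) right/bottom  bias=-1
  edge (0, 14)→(0, 6): d=(0,-8) top-left  bias=+0
    (0,3)@(1, 7): e=[1,31,8] → X
    (1,3)@(3, 7): e=[-7,23,24] → .
    (0,4)@(1, 9): e=[11,21,8] → X
    (1,4)@(3, 9): e=[3,13,24] → X
    (2,4)@(5, 9): e=[-5,5,40] → .
    (0,5)@(1, 11): e=[21,11,8] → X
    (2,5)@(5, 11): e=[5,-5,40] → .
    (0,6)@(1, 13): e=[31,1,8] → X
    (1,6)@(3, 13): e=[23,-7,24] → .
    (0,7)@(1, 15): e=[41,-9,8] → .
  covered (6 px):
    . . . . .
    . . . . .
    . . . . .
    X . . . .
    X X . . .
    X X . . .
    X . . . .
    . . . . .
    . . . . .
T1:
  2·area = 40
  edge (5, 10)→(5, 18): d=(0,8) right/bottom  bias=-1
  edge (5, 18)→(0, 14): d=(-5,-4) top-left  bias=+0
  edge (0, 14)→(5, 10): d=(5,-4) top-left  bias=+0
    (2,0)@(5, 1): e=[0,85,-45] → .  [on edge]
    (2,1)@(5, 3): e=[0,75,-35] → .  [on edge]
    (2,2)@(5, 5): e=[0,65,-25] → .  [on edge]
    (2,3)@(5, 7): e=[0,55,-15] → .  [on edge]
    (2,4)@(5, 9): e=[0,45,-5] → .  [on edge]
    (2,5)@(5, 11): e=[0,35,5] → .  [on edge]
    (1,6)@(3, 13): e=[16,17,7] → X
    (2,6)@(5, 13): e=[0,25,15] → .  [on edge]
    (1,7)@(3, 15): e=[16,7,17] → X
    (2,7)@(5, 15): e=[0,15,25] → .  [on edge]
    (1,8)@(3, 17): e=[16,-3,27] → .
    (2,8)@(5, 17): e=[0,5,35] → .  [on edge]
  covered (2 px):
    . . . . .
    . . . . .
    . . . . .
    . . . . .
    . . . . .
    . . . . .
    . X . . .
    . X . . .
    . . . . .

Z-buffer (winner per pixel, '.' = empty):
  . . . . .
  . . . . .
  . . . . .
  0 . . . .
  0 0 . . .
  0 0 . . .
  0 1 . . .
  . 1 . . .
  . . . . .

Result: -1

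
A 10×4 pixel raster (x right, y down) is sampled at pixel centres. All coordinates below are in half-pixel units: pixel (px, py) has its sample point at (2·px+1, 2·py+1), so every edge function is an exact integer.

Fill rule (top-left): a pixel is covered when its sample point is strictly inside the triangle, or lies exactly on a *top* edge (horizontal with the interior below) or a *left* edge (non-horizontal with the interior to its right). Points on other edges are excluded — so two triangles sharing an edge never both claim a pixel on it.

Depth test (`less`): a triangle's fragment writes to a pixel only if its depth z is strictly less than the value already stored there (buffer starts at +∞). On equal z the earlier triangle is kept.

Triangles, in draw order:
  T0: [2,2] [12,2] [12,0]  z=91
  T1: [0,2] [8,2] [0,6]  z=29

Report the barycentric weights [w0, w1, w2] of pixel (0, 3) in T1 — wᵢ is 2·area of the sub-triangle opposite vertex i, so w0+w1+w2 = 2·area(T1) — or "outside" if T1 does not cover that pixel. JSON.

T0:
  2·area = 20  (B↔C swapped to make it positive)
  edge (2, 2)→(12, 0): d=(10,-2) top-left  bias=+0
  edge (12, 0)→(12, 2): d=(0,2) right/bottom  bias=-1
  edge (12, 2)→(2, 2): d=(-10,0) right/bottom  bias=-1
    (3,0)@(7, 1): e=[0,10,10] → █  [on edge]
    (4,0)@(9, 1): e=[4,6,10] → █
    (5,0)@(11, 1): e=[8,2,10] → █
    (6,0)@(13, 1): e=[12,-2,10] → ·
    (3,1)@(7, 3): e=[20,10,-10] → ·
    (4,1)@(9, 3): e=[24,6,-10] → ·
    (5,1)@(11, 3): e=[28,2,-10] → ·
  covered (3 px):
    · · · █ █ █ · · · ·
    · · · · · · · · · ·
    · · · · · · · · · ·
    · · · · · · · · · ·
T1:
  2·area = 32
  edge (0, 2)→(8, 2): d=(8,0) top-left  bias=+0
  edge (8, 2)→(0, 6): d=(-8,4) right/bottom  bias=-1
  edge (0, 6)→(0, 2): d=(0,-4) top-left  bias=+0
    (0,1)@(1, 3): e=[8,20,4] → █
    (1,1)@(3, 3): e=[8,12,12] → █
    (2,1)@(5, 3): e=[8,4,20] → █
    (3,1)@(7, 3): e=[8,-4,28] → ·
    (0,2)@(1, 5): e=[24,4,4] → █
    (1,2)@(3, 5): e=[24,-4,12] → ·
    (2,2)@(5, 5): e=[24,-12,20] → ·
    (0,3)@(1, 7): e=[40,-12,4] → ·
  covered (4 px):
    · · · · · · · · · ·
    █ █ █ · · · · · · ·
    █ · · · · · · · · ·
    · · · · · · · · · ·

Answer: "outside"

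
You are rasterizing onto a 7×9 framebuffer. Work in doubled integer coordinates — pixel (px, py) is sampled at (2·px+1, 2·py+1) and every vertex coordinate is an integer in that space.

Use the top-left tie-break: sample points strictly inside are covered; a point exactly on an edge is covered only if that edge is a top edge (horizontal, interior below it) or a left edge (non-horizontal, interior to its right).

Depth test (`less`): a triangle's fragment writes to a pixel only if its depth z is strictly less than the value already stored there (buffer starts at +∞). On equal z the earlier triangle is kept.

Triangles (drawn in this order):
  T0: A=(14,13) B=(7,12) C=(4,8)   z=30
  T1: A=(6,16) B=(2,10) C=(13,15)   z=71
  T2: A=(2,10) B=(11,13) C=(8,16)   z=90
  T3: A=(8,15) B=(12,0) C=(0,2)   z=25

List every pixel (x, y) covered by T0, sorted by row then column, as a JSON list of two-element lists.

T0:
  2·area = 25
  edge (14, 13)→(7, 12): d=(-7,-1) top-left  bias=+0
  edge (7, 12)→(4, 8): d=(-3,-4) top-left  bias=+0
  edge (4, 8)→(14, 13): d=(10,5) right/bottom  bias=-1
    (2,4)@(5, 9): e=[19,1,5] → #
    (3,4)@(7, 9): e=[21,9,-5] → ·
    (2,5)@(5, 11): e=[5,-5,25] → ·
    (3,5)@(7, 11): e=[7,3,15] → #
    (4,5)@(9, 11): e=[9,11,5] → #
    (5,5)@(11, 11): e=[11,19,-5] → ·
    (3,6)@(7, 13): e=[-7,-3,35] → ·
    (4,6)@(9, 13): e=[-5,5,25] → ·
  covered (3 px):
    · · · · · · ·
    · · · · · · ·
    · · · · · · ·
    · · · · · · ·
    · · # · · · ·
    · · · # # · ·
    · · · · · · ·
    · · · · · · ·
    · · · · · · ·
T1:
  2·area = 46
  edge (6, 16)→(2, 10): d=(-4,-6) top-left  bias=+0
  edge (2, 10)→(13, 15): d=(11,5) right/bottom  bias=-1
  edge (13, 15)→(6, 16): d=(-7,1) right/bottom  bias=-1
    (1,5)@(3, 11): e=[2,6,38] → #
    (2,5)@(5, 11): e=[14,-4,36] → ·
    (1,6)@(3, 13): e=[-6,28,24] → ·
    (2,6)@(5, 13): e=[6,18,22] → #
    (3,6)@(7, 13): e=[18,8,20] → #
    (4,6)@(9, 13): e=[30,-2,18] → ·
    (2,7)@(5, 15): e=[-2,40,8] → ·
    (3,7)@(7, 15): e=[10,30,6] → #
    (4,7)@(9, 15): e=[22,20,4] → #
    (5,7)@(11, 15): e=[34,10,2] → #
    (6,7)@(13, 15): e=[46,0,0] → ·  [on edge]
    (3,8)@(7, 17): e=[2,52,-8] → ·
  covered (6 px):
    · · · · · · ·
    · · · · · · ·
    · · · · · · ·
    · · · · · · ·
    · · · · · · ·
    · # · · · · ·
    · · # # · · ·
    · · · # # # ·
    · · · · · · ·
T2:
  2·area = 36
  edge (2, 10)→(11, 13): d=(9,3) right/bottom  bias=-1
  edge (11, 13)→(8, 16): d=(-3,3) right/bottom  bias=-1
  edge (8, 16)→(2, 10): d=(-6,-6) top-left  bias=+0
    (0,4)@(1, 9): e=[-6,42,0] → ·  [on edge]
    (1,5)@(3, 11): e=[6,30,0] → #  [on edge]
    (2,5)@(5, 11): e=[0,24,12] → ·  [on edge]
    (6,5)@(13, 11): e=[-24,0,60] → ·  [on edge]
    (1,6)@(3, 13): e=[24,24,-12] → ·
    (2,6)@(5, 13): e=[18,18,0] → #  [on edge]
    (3,6)@(7, 13): e=[12,12,12] → #
    (4,6)@(9, 13): e=[6,6,24] → #
    (5,6)@(11, 13): e=[0,0,36] → ·  [on edge]
    (2,7)@(5, 15): e=[36,12,-12] → ·
    (3,7)@(7, 15): e=[30,6,0] → #  [on edge]
    (4,7)@(9, 15): e=[24,0,12] → ·  [on edge]
    (3,8)@(7, 17): e=[48,0,-12] → ·  [on edge]
    (4,8)@(9, 17): e=[42,-6,0] → ·  [on edge]
  covered (5 px):
    · · · · · · ·
    · · · · · · ·
    · · · · · · ·
    · · · · · · ·
    · · · · · · ·
    · # · · · · ·
    · · # # # · ·
    · · · # · · ·
    · · · · · · ·
T3:
  2·area = 172  (B↔C swapped to make it positive)
  edge (8, 15)→(0, 2): d=(-8,-13) top-left  bias=+0
  edge (0, 2)→(12, 0): d=(12,-2) top-left  bias=+0
  edge (12, 0)→(8, 15): d=(-4,15) right/bottom  bias=-1
    (3,0)@(7, 1): e=[99,2,71] → #
    (4,0)@(9, 1): e=[125,6,41] → #
    (5,0)@(11, 1): e=[151,10,11] → #
    (6,0)@(13, 1): e=[177,14,-19] → ·
    (0,1)@(1, 3): e=[5,14,153] → #
    (1,1)@(3, 3): e=[31,18,123] → #
    (2,1)@(5, 3): e=[57,22,93] → #
    (6,1)@(13, 3): e=[161,38,-27] → ·
    (0,2)@(1, 5): e=[-11,38,145] → ·
    (1,2)@(3, 5): e=[15,42,115] → #
    (5,2)@(11, 5): e=[119,58,-5] → ·
    (1,3)@(3, 7): e=[-1,66,107] → ·
  covered (22 px):
    · · · # # # ·
    # # # # # # ·
    · # # # # · ·
    · · # # # · ·
    · · # # # · ·
    · · · # # · ·
    · · · # · · ·
    · · · · · · ·
    · · · · · · ·

Result: [[2,4],[3,5],[4,5]]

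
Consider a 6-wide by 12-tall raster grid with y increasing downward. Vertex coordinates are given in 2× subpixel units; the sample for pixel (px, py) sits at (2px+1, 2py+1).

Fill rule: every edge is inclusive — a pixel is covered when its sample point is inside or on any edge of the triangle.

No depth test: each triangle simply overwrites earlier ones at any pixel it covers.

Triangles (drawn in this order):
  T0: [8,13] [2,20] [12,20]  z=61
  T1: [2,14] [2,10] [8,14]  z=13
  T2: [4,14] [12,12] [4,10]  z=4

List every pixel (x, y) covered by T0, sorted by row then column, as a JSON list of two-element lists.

T0:
  2·area = 70  (B↔C swapped to make it positive)
  edge (8, 13)→(12, 20): d=(4,7) inclusive
  edge (12, 20)→(2, 20): d=(-10,0) inclusive
  edge (2, 20)→(8, 13): d=(6,-7) inclusive
    (3,7)@(7, 15): e=[15,50,5] → X
    (4,7)@(9, 15): e=[1,50,19] → X
    (5,7)@(11, 15): e=[-13,50,33] → .
    (2,8)@(5, 17): e=[37,30,3] → X
    (5,8)@(11, 17): e=[-5,30,45] → .
    (1,9)@(3, 19): e=[59,10,1] → X
    (5,9)@(11, 19): e=[3,10,57] → X
    (1,10)@(3, 21): e=[67,-10,13] → .
    (2,10)@(5, 21): e=[53,-10,27] → .
    (3,10)@(7, 21): e=[39,-10,41] → .
    (4,10)@(9, 21): e=[25,-10,55] → .
    (5,10)@(11, 21): e=[11,-10,69] → .
  covered (10 px):
    . . . . . .
    . . . . . .
    . . . . . .
    . . . . . .
    . . . . . .
    . . . . . .
    . . . . . .
    . . . X X .
    . . X X X .
    . X X X X X
    . . . . . .
    . . . . . .
T1:
  2·area = 24
  edge (2, 14)→(2, 10): d=(0,-4) inclusive
  edge (2, 10)→(8, 14): d=(6,4) inclusive
  edge (8, 14)→(2, 14): d=(-6,0) inclusive
    (1,5)@(3, 11): e=[4,2,18] → X
    (2,5)@(5, 11): e=[12,-6,18] → .
    (1,6)@(3, 13): e=[4,14,6] → X
    (2,6)@(5, 13): e=[12,6,6] → X
    (3,6)@(7, 13): e=[20,-2,6] → .
    (1,7)@(3, 15): e=[4,26,-6] → .
    (2,7)@(5, 15): e=[12,18,-6] → .
  covered (3 px):
    . . . . . .
    . . . . . .
    . . . . . .
    . . . . . .
    . . . . . .
    . X . . . .
    . X X . . .
    . . . . . .
    . . . . . .
    . . . . . .
    . . . . . .
    . . . . . .
T2:
  2·area = 32  (B↔C swapped to make it positive)
  edge (4, 14)→(4, 10): d=(0,-4) inclusive
  edge (4, 10)→(12, 12): d=(8,2) inclusive
  edge (12, 12)→(4, 14): d=(-8,2) inclusive
    (2,5)@(5, 11): e=[4,6,22] → X
    (3,5)@(7, 11): e=[12,2,18] → X
    (4,5)@(9, 11): e=[20,-2,14] → .
    (2,6)@(5, 13): e=[4,22,6] → X
    (4,6)@(9, 13): e=[20,14,-2] → .
    (2,7)@(5, 15): e=[4,38,-10] → .
    (3,7)@(7, 15): e=[12,34,-14] → .
  covered (4 px):
    . . . . . .
    . . . . . .
    . . . . . .
    . . . . . .
    . . . . . .
    . . X X . .
    . . X X . .
    . . . . . .
    . . . . . .
    . . . . . .
    . . . . . .
    . . . . . .

Final: [[3,7],[4,7],[2,8],[3,8],[4,8],[1,9],[2,9],[3,9],[4,9],[5,9]]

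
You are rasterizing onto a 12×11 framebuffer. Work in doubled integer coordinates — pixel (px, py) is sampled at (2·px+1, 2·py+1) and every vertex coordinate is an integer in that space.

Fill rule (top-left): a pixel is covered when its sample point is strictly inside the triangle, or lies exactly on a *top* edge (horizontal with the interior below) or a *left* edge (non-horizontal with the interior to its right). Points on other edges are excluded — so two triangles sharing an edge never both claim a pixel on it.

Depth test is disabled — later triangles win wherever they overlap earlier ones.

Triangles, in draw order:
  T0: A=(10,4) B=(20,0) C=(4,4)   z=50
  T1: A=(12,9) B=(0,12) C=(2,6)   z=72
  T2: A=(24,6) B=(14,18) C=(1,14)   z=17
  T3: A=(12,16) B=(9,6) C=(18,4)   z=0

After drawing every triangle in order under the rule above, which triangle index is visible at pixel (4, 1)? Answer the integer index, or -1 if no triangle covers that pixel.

T0:
  2·area = 24  (B↔C swapped to make it positive)
  edge (10, 4)→(4, 4): d=(-6,0) right/bottom  bias=-1
  edge (4, 4)→(20, 0): d=(16,-4) top-left  bias=+0
  edge (20, 0)→(10, 4): d=(-10,4) right/bottom  bias=-1
    (8,0)@(17, 1): e=[18,4,2] → X
    (9,0)@(19, 1): e=[18,12,-6] → .
    (4,1)@(9, 3): e=[6,4,14] → X
    (5,1)@(11, 3): e=[6,12,6] → X
    (6,1)@(13, 3): e=[6,20,-2] → .
    (8,1)@(17, 3): e=[6,36,-18] → .
    (4,2)@(9, 5): e=[-6,36,-6] → .
    (5,2)@(11, 5): e=[-6,44,-14] → .
  covered (3 px):
    . . . . . . . . X . . .
    . . . . X X . . . . . .
    . . . . . . . . . . . .
    . . . . . . . . . . . .
    . . . . . . . . . . . .
    . . . . . . . . . . . .
    . . . . . . . . . . . .
    . . . . . . . . . . . .
    . . . . . . . . . . . .
    . . . . . . . . . . . .
    . . . . . . . . . . . .
T1:
  2·area = 66
  edge (12, 9)→(0, 12): d=(-12,3) right/bottom  bias=-1
  edge (0, 12)→(2, 6): d=(2,-6) top-left  bias=+0
  edge (2, 6)→(12, 9): d=(10,3) right/bottom  bias=-1
    (1,1)@(3, 3): e=[99,0,-33] → .  [on edge]
    (1,3)@(3, 7): e=[51,8,7] → X
    (2,3)@(5, 7): e=[45,20,1] → X
    (3,3)@(7, 7): e=[39,32,-5] → .
    (0,4)@(1, 9): e=[33,0,33] → X  [on edge]
    (3,4)@(7, 9): e=[15,36,15] → X
    (4,4)@(9, 9): e=[9,48,9] → X
    (5,4)@(11, 9): e=[3,60,3] → X
    (6,4)@(13, 9): e=[-3,72,-3] → .
    (0,5)@(1, 11): e=[9,4,53] → X
    (2,5)@(5, 11): e=[-3,28,41] → .
    (3,5)@(7, 11): e=[-9,40,35] → .
  covered (10 px):
    . . . . . . . . . . . .
    . . . . . . . . . . . .
    . . . . . . . . . . . .
    . X X . . . . . . . . .
    X X X X X X . . . . . .
    X X . . . . . . . . . .
    . . . . . . . . . . . .
    . . . . . . . . . . . .
    . . . . . . . . . . . .
    . . . . . . . . . . . .
    . . . . . . . . . . . .
T2:
  2·area = 196
  edge (24, 6)→(14, 18): d=(-10,12) right/bottom  bias=-1
  edge (14, 18)→(1, 14): d=(-13,-4) top-left  bias=+0
  edge (1, 14)→(24, 6): d=(23,-8) top-left  bias=+0
    (11,3)@(23, 7): e=[2,179,15] → X
    (8,4)@(17, 9): e=[54,129,13] → X
    (9,4)@(19, 9): e=[30,137,29] → X
    (10,4)@(21, 9): e=[6,145,45] → X
    (11,4)@(23, 9): e=[-18,153,61] → .
    (5,5)@(11, 11): e=[106,79,11] → X
    (6,5)@(13, 11): e=[82,87,27] → X
    (7,5)@(15, 11): e=[58,95,43] → X
    (10,5)@(21, 11): e=[-14,119,91] → .
    (2,6)@(5, 13): e=[158,29,9] → X
    (3,6)@(7, 13): e=[134,37,25] → X
    (4,6)@(9, 13): e=[110,45,41] → X
  covered (24 px):
    . . . . . . . . . . . .
    . . . . . . . . . . . .
    . . . . . . . . . . . .
    . . . . . . . . . . . X
    . . . . . . . . X X X .
    . . . . . X X X X X . .
    . . X X X X X X X . . .
    . . X X X X X X . . . .
    . . . . . X X . . . . .
    . . . . . . . . . . . .
    . . . . . . . . . . . .
T3:
  2·area = 96
  edge (12, 16)→(9, 6): d=(-3,-10) top-left  bias=+0
  edge (9, 6)→(18, 4): d=(9,-2) top-left  bias=+0
  edge (18, 4)→(12, 16): d=(-6,12) right/bottom  bias=-1
    (7,2)@(15, 5): e=[63,3,30] → X
    (8,2)@(17, 5): e=[83,7,6] → X
    (9,2)@(19, 5): e=[103,11,-18] → .
    (5,3)@(11, 7): e=[17,13,66] → X
    (6,3)@(13, 7): e=[37,17,42] → X
    (8,3)@(17, 7): e=[77,25,-6] → .
    (5,4)@(11, 9): e=[11,31,54] → X
    (8,4)@(17, 9): e=[71,43,-18] → .
    (5,5)@(11, 11): e=[5,49,42] → X
    (7,5)@(15, 11): e=[45,57,-6] → .
    (5,6)@(11, 13): e=[-1,67,30] → .
    (6,6)@(13, 13): e=[19,71,6] → X
  covered (11 px):
    . . . . . . . . . . . .
    . . . . . . . . . . . .
    . . . . . . . X X . . .
    . . . . . X X X . . . .
    . . . . . X X X . . . .
    . . . . . X X . . . . .
    . . . . . . X . . . . .
    . . . . . . . . . . . .
    . . . . . . . . . . . .
    . . . . . . . . . . . .
    . . . . . . . . . . . .

Z-buffer (winner per pixel, '.' = empty):
  . . . . . . . . 0 . . .
  . . . . 0 0 . . . . . .
  . . . . . . . 3 3 . . .
  . 1 1 . . 3 3 3 . . . 2
  1 1 1 1 1 3 3 3 2 2 2 .
  1 1 . . . 3 3 2 2 2 . .
  . . 2 2 2 2 3 2 2 . . .
  . . 2 2 2 2 2 2 . . . .
  . . . . . 2 2 . . . . .
  . . . . . . . . . . . .
  . . . . . . . . . . . .

Final: 0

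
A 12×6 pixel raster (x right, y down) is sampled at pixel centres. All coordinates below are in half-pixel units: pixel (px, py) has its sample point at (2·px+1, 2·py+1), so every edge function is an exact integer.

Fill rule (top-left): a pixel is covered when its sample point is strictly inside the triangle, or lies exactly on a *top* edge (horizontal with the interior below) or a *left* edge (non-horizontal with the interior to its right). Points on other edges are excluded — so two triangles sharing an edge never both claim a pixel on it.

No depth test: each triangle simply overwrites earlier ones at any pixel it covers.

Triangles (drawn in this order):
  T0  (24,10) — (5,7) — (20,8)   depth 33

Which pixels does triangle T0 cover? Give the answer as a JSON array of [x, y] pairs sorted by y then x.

T0:
  2·area = 26
  edge (24, 10)→(5, 7): d=(-19,-3) top-left  bias=+0
  edge (5, 7)→(20, 8): d=(15,1) right/bottom  bias=-1
  edge (20, 8)→(24, 10): d=(4,2) right/bottom  bias=-1
    (2,3)@(5, 7): e=[0,0,26] → ·  [on edge]
    (9,4)@(19, 9): e=[4,16,6] → #
    (10,4)@(21, 9): e=[10,14,2] → #
    (11,4)@(23, 9): e=[16,12,-2] → ·
    (9,5)@(19, 11): e=[-34,46,14] → ·
    (10,5)@(21, 11): e=[-28,44,10] → ·
  covered (2 px):
    · · · · · · · · · · · ·
    · · · · · · · · · · · ·
    · · · · · · · · · · · ·
    · · · · · · · · · · · ·
    · · · · · · · · · # # ·
    · · · · · · · · · · · ·

Result: [[9,4],[10,4]]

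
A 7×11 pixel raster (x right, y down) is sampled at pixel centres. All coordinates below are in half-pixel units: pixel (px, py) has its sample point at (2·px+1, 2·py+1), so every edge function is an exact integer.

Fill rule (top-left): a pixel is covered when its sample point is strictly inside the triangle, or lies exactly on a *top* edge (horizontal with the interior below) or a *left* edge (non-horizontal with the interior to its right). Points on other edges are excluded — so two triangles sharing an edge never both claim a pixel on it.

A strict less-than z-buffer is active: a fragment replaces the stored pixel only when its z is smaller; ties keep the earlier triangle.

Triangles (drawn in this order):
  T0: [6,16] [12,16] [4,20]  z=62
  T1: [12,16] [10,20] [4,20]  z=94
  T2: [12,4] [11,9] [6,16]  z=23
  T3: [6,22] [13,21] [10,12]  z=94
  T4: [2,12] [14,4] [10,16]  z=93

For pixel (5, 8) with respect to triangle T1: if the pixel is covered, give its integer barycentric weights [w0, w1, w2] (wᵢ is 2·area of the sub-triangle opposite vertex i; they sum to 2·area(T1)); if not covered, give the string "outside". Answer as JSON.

T0:
  2·area = 24
  edge (6, 16)→(12, 16): d=(6,0) top-left  bias=+0
  edge (12, 16)→(4, 20): d=(-8,4) right/bottom  bias=-1
  edge (4, 20)→(6, 16): d=(2,-4) top-left  bias=+0
    (3,8)@(7, 17): e=[6,12,6] → █
    (4,8)@(9, 17): e=[6,4,14] → █
    (5,8)@(11, 17): e=[6,-4,22] → ·
    (2,9)@(5, 19): e=[18,4,2] → █
    (3,9)@(7, 19): e=[18,-4,10] → ·
    (4,9)@(9, 19): e=[18,-12,18] → ·
    (2,10)@(5, 21): e=[30,-12,6] → ·
  covered (3 px):
    · · · · · · ·
    · · · · · · ·
    · · · · · · ·
    · · · · · · ·
    · · · · · · ·
    · · · · · · ·
    · · · · · · ·
    · · · · · · ·
    · · · █ █ · ·
    · · █ · · · ·
    · · · · · · ·
T1:
  2·area = 24
  edge (12, 16)→(10, 20): d=(-2,4) right/bottom  bias=-1
  edge (10, 20)→(4, 20): d=(-6,0) right/bottom  bias=-1
  edge (4, 20)→(12, 16): d=(8,-4) top-left  bias=+0
    (5,8)@(11, 17): e=[2,18,4] → █
    (6,8)@(13, 17): e=[-6,18,12] → ·
    (3,9)@(7, 19): e=[14,6,4] → █
    (4,9)@(9, 19): e=[6,6,12] → █
    (5,9)@(11, 19): e=[-2,6,20] → ·
    (3,10)@(7, 21): e=[10,-6,20] → ·
    (4,10)@(9, 21): e=[2,-6,28] → ·
  covered (3 px):
    · · · · · · ·
    · · · · · · ·
    · · · · · · ·
    · · · · · · ·
    · · · · · · ·
    · · · · · · ·
    · · · · · · ·
    · · · · · · ·
    · · · · · █ ·
    · · · █ █ · ·
    · · · · · · ·
T2:
  2·area = 18
  edge (12, 4)→(11, 9): d=(-1,5) right/bottom  bias=-1
  edge (11, 9)→(6, 16): d=(-5,7) right/bottom  bias=-1
  edge (6, 16)→(12, 4): d=(6,-12) top-left  bias=+0
    (5,3)@(11, 7): e=[2,10,6] → █
    (6,3)@(13, 7): e=[-8,-4,30] → ·
    (5,4)@(11, 9): e=[0,0,18] → ·  [on edge]
    (4,5)@(9, 11): e=[8,4,6] → █
    (5,5)@(11, 11): e=[-2,-10,30] → ·
    (4,6)@(9, 13): e=[6,-6,18] → ·
    (4,9)@(9, 19): e=[0,-36,54] → ·  [on edge]
  covered (2 px):
    · · · · · · ·
    · · · · · · ·
    · · · · · · ·
    · · · · · █ ·
    · · · · · · ·
    · · · · █ · ·
    · · · · · · ·
    · · · · · · ·
    · · · · · · ·
    · · · · · · ·
    · · · · · · ·
T3:
  2·area = 66  (B↔C swapped to make it positive)
  edge (6, 22)→(10, 12): d=(4,-10) top-left  bias=+0
  edge (10, 12)→(13, 21): d=(3,9) right/bottom  bias=-1
  edge (13, 21)→(6, 22): d=(-7,1) right/bottom  bias=-1
    (3,1)@(7, 3): e=[-66,0,132] → ·  [on edge]
    (4,4)@(9, 9): e=[-22,0,88] → ·  [on edge]
    (4,7)@(9, 15): e=[2,18,46] → █
    (5,7)@(11, 15): e=[22,0,44] → ·  [on edge]
    (4,8)@(9, 17): e=[10,24,32] → █
    (5,8)@(11, 17): e=[30,6,30] → █
    (6,8)@(13, 17): e=[50,-12,28] → ·
    (4,9)@(9, 19): e=[18,30,18] → █
    (6,9)@(13, 19): e=[58,-6,14] → ·
    (3,10)@(7, 21): e=[6,54,6] → █
    (6,10)@(13, 21): e=[66,0,0] → ·  [on edge]
  covered (8 px):
    · · · · · · ·
    · · · · · · ·
    · · · · · · ·
    · · · · · · ·
    · · · · · · ·
    · · · · · · ·
    · · · · · · ·
    · · · · █ · ·
    · · · · █ █ ·
    · · · · █ █ ·
    · · · █ █ █ ·
T4:
  2·area = 112
  edge (2, 12)→(14, 4): d=(12,-8) top-left  bias=+0
  edge (14, 4)→(10, 16): d=(-4,12) right/bottom  bias=-1
  edge (10, 16)→(2, 12): d=(-8,-4) top-left  bias=+0
    (6,2)@(13, 5): e=[4,8,100] → █
    (5,3)@(11, 7): e=[12,24,76] → █
    (6,3)@(13, 7): e=[28,0,84] → ·  [on edge]
    (3,4)@(7, 9): e=[4,64,44] → █
    (4,4)@(9, 9): e=[20,40,52] → █
    (6,4)@(13, 9): e=[52,-8,68] → ·
    (2,5)@(5, 11): e=[12,80,20] → █
    (6,5)@(13, 11): e=[76,-16,52] → ·
    (2,6)@(5, 13): e=[36,72,4] → █
    (5,6)@(11, 13): e=[84,0,28] → ·  [on edge]
    (2,7)@(5, 15): e=[60,64,-12] → ·
    (3,7)@(7, 15): e=[76,40,-4] → ·
    (4,9)@(9, 19): e=[140,0,-28] → ·  [on edge]
  covered (13 px):
    · · · · · · ·
    · · · · · · ·
    · · · · · · █
    · · · · · █ ·
    · · · █ █ █ ·
    · · █ █ █ █ ·
    · · █ █ █ · ·
    · · · · █ · ·
    · · · · · · ·
    · · · · · · ·
    · · · · · · ·

Result: [18,4,2]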